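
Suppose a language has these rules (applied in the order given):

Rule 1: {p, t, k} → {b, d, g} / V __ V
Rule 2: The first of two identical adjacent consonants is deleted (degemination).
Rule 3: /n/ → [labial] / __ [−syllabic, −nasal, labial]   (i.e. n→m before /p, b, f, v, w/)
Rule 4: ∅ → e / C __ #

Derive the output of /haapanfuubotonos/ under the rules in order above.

haabamfuubodonose

Rule 1 (intervocalic voicing): /p/ is a voiceless stop between vowels /a/ and /a/, so it voices to [b]. /t/ is a voiceless stop between vowels /o/ and /o/, so it voices to [d]. /haapanfuubotonos/ → haabanfuubodonos.
Rule 2 (degemination): no segment meets the environment; /haabanfuubodonos/ is unchanged.
Rule 3 (nasal place assimilation): /n/ precedes the labial consonant /f/, so it assimilates in place to [m]. /haabanfuubodonos/ → haabamfuubodonos.
Rule 4 (final e-epenthesis): the form ends in the consonant /s/, so [e] is inserted word-finally. /haabamfuubodonos/ → haabamfuubodonose.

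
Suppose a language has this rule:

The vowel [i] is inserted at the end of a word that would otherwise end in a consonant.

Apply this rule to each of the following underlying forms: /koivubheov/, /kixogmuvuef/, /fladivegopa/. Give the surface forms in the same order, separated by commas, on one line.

koivubheovi, kixogmuvuefi, fladivegopa

/koivubheov/: the form ends in the consonant /v/, so [i] is inserted word-finally. → [koivubheovi].
/kixogmuvuef/: the form ends in the consonant /f/, so [i] is inserted word-finally. → [kixogmuvuefi].
/fladivegopa/: the rule's environment is not met; surfaces unchanged as [fladivegopa].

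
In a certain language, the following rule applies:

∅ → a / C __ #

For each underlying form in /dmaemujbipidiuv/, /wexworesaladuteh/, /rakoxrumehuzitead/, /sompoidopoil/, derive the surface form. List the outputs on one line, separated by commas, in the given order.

/dmaemujbipidiuv/: the form ends in the consonant /v/, so [a] is inserted word-finally. → [dmaemujbipidiuva].
/wexworesaladuteh/: the form ends in the consonant /h/, so [a] is inserted word-finally. → [wexworesaladuteha].
/rakoxrumehuzitead/: the form ends in the consonant /d/, so [a] is inserted word-finally. → [rakoxrumehuziteada].
/sompoidopoil/: the form ends in the consonant /l/, so [a] is inserted word-finally. → [sompoidopoila].

dmaemujbipidiuva, wexworesaladuteha, rakoxrumehuziteada, sompoidopoila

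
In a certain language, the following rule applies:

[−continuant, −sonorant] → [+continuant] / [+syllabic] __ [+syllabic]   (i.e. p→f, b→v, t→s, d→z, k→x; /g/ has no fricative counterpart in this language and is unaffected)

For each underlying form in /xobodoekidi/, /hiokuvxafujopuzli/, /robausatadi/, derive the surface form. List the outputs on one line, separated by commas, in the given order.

/xobodoekidi/: /b/ is a stop between vowels /o/ and /o/, so it spirantizes to the fricative [v]. /d/ is a stop between vowels /o/ and /o/, so it spirantizes to the fricative [z]. /k/ is a stop between vowels /e/ and /i/, so it spirantizes to the fricative [x]. /d/ is a stop between vowels /i/ and /i/, so it spirantizes to the fricative [z]. → [xovozoexizi].
/hiokuvxafujopuzli/: /k/ is a stop between vowels /o/ and /u/, so it spirantizes to the fricative [x]. /p/ is a stop between vowels /o/ and /u/, so it spirantizes to the fricative [f]. → [hioxuvxafujofuzli].
/robausatadi/: /b/ is a stop between vowels /o/ and /a/, so it spirantizes to the fricative [v]. /t/ is a stop between vowels /a/ and /a/, so it spirantizes to the fricative [s]. /d/ is a stop between vowels /a/ and /i/, so it spirantizes to the fricative [z]. → [rovausasazi].

xovozoexizi, hioxuvxafujofuzli, rovausasazi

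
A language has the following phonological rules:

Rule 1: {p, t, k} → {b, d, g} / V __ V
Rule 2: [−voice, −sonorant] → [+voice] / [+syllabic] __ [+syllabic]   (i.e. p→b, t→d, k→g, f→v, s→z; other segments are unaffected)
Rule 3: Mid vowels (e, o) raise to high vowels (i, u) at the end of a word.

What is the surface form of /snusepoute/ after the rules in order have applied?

Rule 1 (intervocalic voicing): /p/ is a voiceless stop between vowels /e/ and /o/, so it voices to [b]. /t/ is a voiceless stop between vowels /u/ and /e/, so it voices to [d]. /snusepoute/ → snuseboude.
Rule 2 (intervocalic voicing): /s/ is a voiceless obstruent between vowels /u/ and /e/, so it voices to [z]. /snuseboude/ → snuzeboude.
Rule 3 (final vowel raising): /e/ is a mid vowel in word-final position, so it raises to [i]. /snuzeboude/ → snuzeboudi.

snuzeboudi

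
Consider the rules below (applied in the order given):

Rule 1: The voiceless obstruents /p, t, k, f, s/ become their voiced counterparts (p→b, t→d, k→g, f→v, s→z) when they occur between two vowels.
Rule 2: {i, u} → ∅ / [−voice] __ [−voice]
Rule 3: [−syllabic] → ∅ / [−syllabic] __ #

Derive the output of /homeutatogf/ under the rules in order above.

Rule 1 (intervocalic voicing): /t/ is a voiceless obstruent between vowels /u/ and /a/, so it voices to [d]. /t/ is a voiceless obstruent between vowels /a/ and /o/, so it voices to [d]. /homeutatogf/ → homeudadogf.
Rule 2 (high vowel syncope): no segment meets the environment; /homeudadogf/ is unchanged.
Rule 3 (final cluster simplification): /f/ is the second consonant of a word-final cluster /gf/, so it deletes. /homeudadogf/ → homeudadog.

homeudadog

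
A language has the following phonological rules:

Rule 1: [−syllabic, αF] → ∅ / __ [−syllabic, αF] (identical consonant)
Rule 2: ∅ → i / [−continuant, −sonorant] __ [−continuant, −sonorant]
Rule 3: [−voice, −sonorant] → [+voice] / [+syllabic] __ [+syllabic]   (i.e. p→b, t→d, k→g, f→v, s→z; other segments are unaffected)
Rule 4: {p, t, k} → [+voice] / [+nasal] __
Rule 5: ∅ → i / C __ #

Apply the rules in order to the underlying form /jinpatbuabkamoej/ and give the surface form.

Rule 1 (degemination): no segment meets the environment; /jinpatbuabkamoej/ is unchanged.
Rule 2 (stop-cluster i-epenthesis): /t/ and /b/ form a stop–stop cluster, so [i] is inserted between them. /b/ and /k/ form a stop–stop cluster, so [i] is inserted between them. /jinpatbuabkamoej/ → jinpatibuabikamoej.
Rule 3 (intervocalic voicing): /t/ is a voiceless obstruent between vowels /a/ and /i/, so it voices to [d]. /k/ is a voiceless obstruent between vowels /i/ and /a/, so it voices to [g]. /jinpatibuabikamoej/ → jinpadibuabigamoej.
Rule 4 (post-nasal voicing): /p/ is a voiceless stop immediately after the nasal /n/, so it voices to [b]. /jinpadibuabigamoej/ → jinbadibuabigamoej.
Rule 5 (final i-epenthesis): the form ends in the consonant /j/, so [i] is inserted word-finally. /jinbadibuabigamoej/ → jinbadibuabigamoeji.

jinbadibuabigamoeji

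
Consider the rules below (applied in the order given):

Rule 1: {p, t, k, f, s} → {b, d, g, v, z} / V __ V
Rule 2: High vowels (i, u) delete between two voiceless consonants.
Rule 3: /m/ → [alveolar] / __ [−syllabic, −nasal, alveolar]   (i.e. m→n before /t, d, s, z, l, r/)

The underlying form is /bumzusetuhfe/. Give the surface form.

bunzuzeduhfe

Rule 1 (intervocalic voicing): /s/ is a voiceless obstruent between vowels /u/ and /e/, so it voices to [z]. /t/ is a voiceless obstruent between vowels /e/ and /u/, so it voices to [d]. /bumzusetuhfe/ → bumzuzeduhfe.
Rule 2 (high vowel syncope): no segment meets the environment; /bumzuzeduhfe/ is unchanged.
Rule 3 (nasal place assimilation): /m/ precedes the alveolar consonant /z/, so it assimilates in place to [n]. /bumzuzeduhfe/ → bunzuzeduhfe.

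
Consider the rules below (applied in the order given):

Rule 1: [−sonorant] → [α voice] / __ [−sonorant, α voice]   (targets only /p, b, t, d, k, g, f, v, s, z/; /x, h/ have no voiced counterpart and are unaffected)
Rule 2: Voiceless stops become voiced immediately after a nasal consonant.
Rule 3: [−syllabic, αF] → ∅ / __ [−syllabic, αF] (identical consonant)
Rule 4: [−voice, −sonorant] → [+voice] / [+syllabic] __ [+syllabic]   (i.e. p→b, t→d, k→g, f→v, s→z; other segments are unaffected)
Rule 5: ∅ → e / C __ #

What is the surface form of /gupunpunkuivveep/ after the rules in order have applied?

Rule 1 (regressive voicing assimilation): no segment meets the environment; /gupunpunkuivveep/ is unchanged.
Rule 2 (post-nasal voicing): /p/ is a voiceless stop immediately after the nasal /n/, so it voices to [b]. /k/ is a voiceless stop immediately after the nasal /n/, so it voices to [g]. /gupunpunkuivveep/ → gupunbunguivveep.
Rule 3 (degemination): /vv/ is a geminate; the first /v/ deletes. /gupunbunguivveep/ → gupunbunguiveep.
Rule 4 (intervocalic voicing): /p/ is a voiceless obstruent between vowels /u/ and /u/, so it voices to [b]. /gupunbunguiveep/ → gubunbunguiveep.
Rule 5 (final e-epenthesis): the form ends in the consonant /p/, so [e] is inserted word-finally. /gubunbunguiveep/ → gubunbunguiveepe.

gubunbunguiveepe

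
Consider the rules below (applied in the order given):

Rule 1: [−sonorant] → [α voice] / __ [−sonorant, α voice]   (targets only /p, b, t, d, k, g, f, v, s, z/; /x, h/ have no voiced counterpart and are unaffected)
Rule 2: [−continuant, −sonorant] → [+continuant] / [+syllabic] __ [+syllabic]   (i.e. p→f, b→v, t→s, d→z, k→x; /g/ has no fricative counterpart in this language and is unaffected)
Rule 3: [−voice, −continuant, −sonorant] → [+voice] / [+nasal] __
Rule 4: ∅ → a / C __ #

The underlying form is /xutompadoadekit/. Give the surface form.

xusombazoazexita

Rule 1 (regressive voicing assimilation): no segment meets the environment; /xutompadoadekit/ is unchanged.
Rule 2 (intervocalic spirantization): /t/ is a stop between vowels /u/ and /o/, so it spirantizes to the fricative [s]. /d/ is a stop between vowels /a/ and /o/, so it spirantizes to the fricative [z]. /d/ is a stop between vowels /a/ and /e/, so it spirantizes to the fricative [z]. /k/ is a stop between vowels /e/ and /i/, so it spirantizes to the fricative [x]. /xutompadoadekit/ → xusompazoazexit.
Rule 3 (post-nasal voicing): /p/ is a voiceless stop immediately after the nasal /m/, so it voices to [b]. /xusompazoazexit/ → xusombazoazexit.
Rule 4 (final a-epenthesis): the form ends in the consonant /t/, so [a] is inserted word-finally. /xusombazoazexit/ → xusombazoazexita.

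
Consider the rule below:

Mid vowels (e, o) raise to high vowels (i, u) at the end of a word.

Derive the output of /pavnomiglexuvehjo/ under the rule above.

Scanning /pavnomiglexuvehjo/: /o/ at position 5 is not in the conditioning environment; /e/ at position 10 is not in the conditioning environment; /e/ at position 14 is not in the conditioning environment; /o/ is a mid vowel in word-final position, so it raises to [u].
Result: [pavnomiglexuvehju].

pavnomiglexuvehju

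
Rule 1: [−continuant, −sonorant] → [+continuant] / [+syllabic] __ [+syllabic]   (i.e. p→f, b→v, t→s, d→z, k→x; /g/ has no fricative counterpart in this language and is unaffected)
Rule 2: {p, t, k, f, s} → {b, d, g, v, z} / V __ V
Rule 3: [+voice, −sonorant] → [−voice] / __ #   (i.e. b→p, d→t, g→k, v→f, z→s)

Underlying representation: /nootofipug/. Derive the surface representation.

Rule 1 (intervocalic spirantization): /t/ is a stop between vowels /o/ and /o/, so it spirantizes to the fricative [s]. /p/ is a stop between vowels /i/ and /u/, so it spirantizes to the fricative [f]. /nootofipug/ → noosofifug.
Rule 2 (intervocalic voicing): /s/ is a voiceless obstruent between vowels /o/ and /o/, so it voices to [z]. /f/ is a voiceless obstruent between vowels /o/ and /i/, so it voices to [v]. /f/ is a voiceless obstruent between vowels /i/ and /u/, so it voices to [v]. /noosofifug/ → noozovivug.
Rule 3 (final devoicing): /g/ is a voiced obstruent in word-final position, so it devoices to [k]. /noozovivug/ → noozovivuk.

noozovivuk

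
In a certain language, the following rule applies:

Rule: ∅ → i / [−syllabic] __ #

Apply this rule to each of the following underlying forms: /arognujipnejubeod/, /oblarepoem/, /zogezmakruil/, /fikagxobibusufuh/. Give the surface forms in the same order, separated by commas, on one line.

arognujipnejubeodi, oblarepoemi, zogezmakruili, fikagxobibusufuhi

/arognujipnejubeod/: the form ends in the consonant /d/, so [i] is inserted word-finally. → [arognujipnejubeodi].
/oblarepoem/: the form ends in the consonant /m/, so [i] is inserted word-finally. → [oblarepoemi].
/zogezmakruil/: the form ends in the consonant /l/, so [i] is inserted word-finally. → [zogezmakruili].
/fikagxobibusufuh/: the form ends in the consonant /h/, so [i] is inserted word-finally. → [fikagxobibusufuhi].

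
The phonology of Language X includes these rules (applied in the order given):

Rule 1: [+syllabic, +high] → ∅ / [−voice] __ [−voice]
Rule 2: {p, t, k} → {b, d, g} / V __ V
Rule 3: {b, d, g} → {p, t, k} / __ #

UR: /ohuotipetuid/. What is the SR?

Rule 1 (high vowel syncope): /i/ is a high vowel flanked by voiceless consonants /t/ and /p/, so it deletes. /ohuotipetuid/ → ohuotpetuid.
Rule 2 (intervocalic voicing): /t/ is a voiceless stop between vowels /e/ and /u/, so it voices to [d]. /ohuotpetuid/ → ohuotpeduid.
Rule 3 (final devoicing): /d/ is a voiced stop in word-final position, so it devoices to [t]. /ohuotpeduid/ → ohuotpeduit.

ohuotpeduit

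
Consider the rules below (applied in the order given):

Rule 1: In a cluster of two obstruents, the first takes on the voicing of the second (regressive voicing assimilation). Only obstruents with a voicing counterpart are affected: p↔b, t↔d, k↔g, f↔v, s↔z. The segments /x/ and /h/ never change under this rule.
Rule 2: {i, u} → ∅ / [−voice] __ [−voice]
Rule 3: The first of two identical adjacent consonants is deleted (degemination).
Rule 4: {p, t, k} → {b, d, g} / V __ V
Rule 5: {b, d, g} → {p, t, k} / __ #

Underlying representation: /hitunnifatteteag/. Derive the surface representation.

htunifadedeak

Rule 1 (regressive voicing assimilation): no segment meets the environment; /hitunnifatteteag/ is unchanged.
Rule 2 (high vowel syncope): /i/ is a high vowel flanked by voiceless consonants /h/ and /t/, so it deletes. /hitunnifatteteag/ → htunnifatteteag.
Rule 3 (degemination): /nn/ is a geminate; the first /n/ deletes. /tt/ is a geminate; the first /t/ deletes. /htunnifatteteag/ → htunifateteag.
Rule 4 (intervocalic voicing): /t/ is a voiceless stop between vowels /a/ and /e/, so it voices to [d]. /t/ is a voiceless stop between vowels /e/ and /e/, so it voices to [d]. /htunifateteag/ → htunifadedeag.
Rule 5 (final devoicing): /g/ is a voiced stop in word-final position, so it devoices to [k]. /htunifadedeag/ → htunifadedeak.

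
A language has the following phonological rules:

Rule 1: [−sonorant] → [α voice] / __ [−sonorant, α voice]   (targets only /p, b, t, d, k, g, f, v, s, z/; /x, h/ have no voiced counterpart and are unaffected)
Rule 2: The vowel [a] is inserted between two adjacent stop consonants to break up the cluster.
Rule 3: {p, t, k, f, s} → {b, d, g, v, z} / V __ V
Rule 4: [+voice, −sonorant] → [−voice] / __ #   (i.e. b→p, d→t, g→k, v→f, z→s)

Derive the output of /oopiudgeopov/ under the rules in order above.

Rule 1 (regressive voicing assimilation): no segment meets the environment; /oopiudgeopov/ is unchanged.
Rule 2 (stop-cluster a-epenthesis): /d/ and /g/ form a stop–stop cluster, so [a] is inserted between them. /oopiudgeopov/ → oopiudageopov.
Rule 3 (intervocalic voicing): /p/ is a voiceless obstruent between vowels /o/ and /i/, so it voices to [b]. /p/ is a voiceless obstruent between vowels /o/ and /o/, so it voices to [b]. /oopiudageopov/ → oobiudageobov.
Rule 4 (final devoicing): /v/ is a voiced obstruent in word-final position, so it devoices to [f]. /oobiudageobov/ → oobiudageobof.

oobiudageobof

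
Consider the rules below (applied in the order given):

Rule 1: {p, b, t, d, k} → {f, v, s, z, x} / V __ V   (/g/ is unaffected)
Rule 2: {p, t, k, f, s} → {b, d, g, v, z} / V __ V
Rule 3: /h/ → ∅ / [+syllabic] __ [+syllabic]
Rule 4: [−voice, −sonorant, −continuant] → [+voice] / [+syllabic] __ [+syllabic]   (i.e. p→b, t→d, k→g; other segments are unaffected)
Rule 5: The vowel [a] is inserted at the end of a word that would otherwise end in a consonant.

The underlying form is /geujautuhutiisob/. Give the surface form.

Rule 1 (intervocalic spirantization): /t/ is a stop between vowels /u/ and /u/, so it spirantizes to the fricative [s]. /t/ is a stop between vowels /u/ and /i/, so it spirantizes to the fricative [s]. /geujautuhutiisob/ → geujausuhusiisob.
Rule 2 (intervocalic voicing): /s/ is a voiceless obstruent between vowels /u/ and /u/, so it voices to [z]. /s/ is a voiceless obstruent between vowels /u/ and /i/, so it voices to [z]. /s/ is a voiceless obstruent between vowels /i/ and /o/, so it voices to [z]. /geujausuhusiisob/ → geujauzuhuziizob.
Rule 3 (intervocalic h-deletion): /h/ occurs between vowels /u/ and /u/, so it deletes. /geujauzuhuziizob/ → geujauzuuziizob.
Rule 4 (intervocalic voicing): no segment meets the environment; /geujauzuuziizob/ is unchanged.
Rule 5 (final a-epenthesis): the form ends in the consonant /b/, so [a] is inserted word-finally. /geujauzuuziizob/ → geujauzuuziizoba.

geujauzuuziizoba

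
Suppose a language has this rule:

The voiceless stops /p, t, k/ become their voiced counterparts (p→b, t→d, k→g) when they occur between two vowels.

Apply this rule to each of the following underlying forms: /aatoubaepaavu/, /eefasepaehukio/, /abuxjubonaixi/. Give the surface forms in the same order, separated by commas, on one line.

aadoubaebaavu, eefasebaehugio, abuxjubonaixi

/aatoubaepaavu/: /t/ is a voiceless stop between vowels /a/ and /o/, so it voices to [d]. /p/ is a voiceless stop between vowels /e/ and /a/, so it voices to [b]. → [aadoubaebaavu].
/eefasepaehukio/: /p/ is a voiceless stop between vowels /e/ and /a/, so it voices to [b]. /k/ is a voiceless stop between vowels /u/ and /i/, so it voices to [g]. → [eefasebaehugio].
/abuxjubonaixi/: the rule's environment is not met; surfaces unchanged as [abuxjubonaixi].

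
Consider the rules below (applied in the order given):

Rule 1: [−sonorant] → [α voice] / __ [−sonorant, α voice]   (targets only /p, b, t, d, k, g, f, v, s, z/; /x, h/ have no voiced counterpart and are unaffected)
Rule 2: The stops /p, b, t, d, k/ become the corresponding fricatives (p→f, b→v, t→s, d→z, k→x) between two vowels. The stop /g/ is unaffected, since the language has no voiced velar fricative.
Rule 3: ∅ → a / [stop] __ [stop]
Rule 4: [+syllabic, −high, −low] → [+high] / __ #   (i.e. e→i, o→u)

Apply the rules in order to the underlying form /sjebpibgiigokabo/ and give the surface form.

Rule 1 (regressive voicing assimilation): /b/ precedes the voiceless obstruent /p/, so it devoices to [p] by assimilation. /sjebpibgiigokabo/ → sjeppibgiigokabo.
Rule 2 (intervocalic spirantization): /k/ is a stop between vowels /o/ and /a/, so it spirantizes to the fricative [x]. /b/ is a stop between vowels /a/ and /o/, so it spirantizes to the fricative [v]. /sjeppibgiigokabo/ → sjeppibgiigoxavo.
Rule 3 (stop-cluster a-epenthesis): /p/ and /p/ form a stop–stop cluster, so [a] is inserted between them. /b/ and /g/ form a stop–stop cluster, so [a] is inserted between them. /sjeppibgiigoxavo/ → sjepapibagiigoxavo.
Rule 4 (final vowel raising): /o/ is a mid vowel in word-final position, so it raises to [u]. /sjepapibagiigoxavo/ → sjepapibagiigoxavu.

sjepapibagiigoxavu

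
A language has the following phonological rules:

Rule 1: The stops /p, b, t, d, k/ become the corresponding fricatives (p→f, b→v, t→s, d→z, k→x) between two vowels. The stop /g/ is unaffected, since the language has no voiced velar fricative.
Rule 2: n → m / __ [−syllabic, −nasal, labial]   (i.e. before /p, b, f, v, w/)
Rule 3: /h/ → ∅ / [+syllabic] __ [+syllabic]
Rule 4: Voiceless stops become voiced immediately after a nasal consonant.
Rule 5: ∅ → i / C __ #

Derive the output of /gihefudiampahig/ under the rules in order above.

Rule 1 (intervocalic spirantization): /d/ is a stop between vowels /u/ and /i/, so it spirantizes to the fricative [z]. /gihefudiampahig/ → gihefuziampahig.
Rule 2 (nasal place assimilation): no segment meets the environment; /gihefuziampahig/ is unchanged.
Rule 3 (intervocalic h-deletion): /h/ occurs between vowels /i/ and /e/, so it deletes. /h/ occurs between vowels /a/ and /i/, so it deletes. /gihefuziampahig/ → giefuziampaig.
Rule 4 (post-nasal voicing): /p/ is a voiceless stop immediately after the nasal /m/, so it voices to [b]. /giefuziampaig/ → giefuziambaig.
Rule 5 (final i-epenthesis): the form ends in the consonant /g/, so [i] is inserted word-finally. /giefuziambaig/ → giefuziambaigi.

giefuziambaigi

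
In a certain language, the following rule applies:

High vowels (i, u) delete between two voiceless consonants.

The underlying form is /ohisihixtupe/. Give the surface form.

ohshxtpe

/i/ is a high vowel flanked by voiceless consonants /h/ and /s/, so it deletes.
/i/ is a high vowel flanked by voiceless consonants /s/ and /h/, so it deletes.
/i/ is a high vowel flanked by voiceless consonants /h/ and /x/, so it deletes.
/u/ is a high vowel flanked by voiceless consonants /t/ and /p/, so it deletes.
Surface form: [ohshxtpe].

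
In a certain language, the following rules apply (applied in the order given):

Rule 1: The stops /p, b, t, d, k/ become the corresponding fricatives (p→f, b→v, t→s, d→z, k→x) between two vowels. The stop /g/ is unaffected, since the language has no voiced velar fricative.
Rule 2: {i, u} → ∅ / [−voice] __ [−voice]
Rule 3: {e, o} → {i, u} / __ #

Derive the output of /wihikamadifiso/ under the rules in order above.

wihxamazifsu

Rule 1 (intervocalic spirantization): /k/ is a stop between vowels /i/ and /a/, so it spirantizes to the fricative [x]. /d/ is a stop between vowels /a/ and /i/, so it spirantizes to the fricative [z]. /wihikamadifiso/ → wihixamazifiso.
Rule 2 (high vowel syncope): /i/ is a high vowel flanked by voiceless consonants /h/ and /x/, so it deletes. /i/ is a high vowel flanked by voiceless consonants /f/ and /s/, so it deletes. /wihixamazifiso/ → wihxamazifso.
Rule 3 (final vowel raising): /o/ is a mid vowel in word-final position, so it raises to [u]. /wihxamazifso/ → wihxamazifsu.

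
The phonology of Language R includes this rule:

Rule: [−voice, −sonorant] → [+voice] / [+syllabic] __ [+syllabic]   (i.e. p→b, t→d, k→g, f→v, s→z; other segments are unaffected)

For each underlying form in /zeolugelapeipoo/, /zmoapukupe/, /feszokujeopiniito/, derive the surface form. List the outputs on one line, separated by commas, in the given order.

zeolugelabeiboo, zmoabugube, feszogujeobiniido

/zeolugelapeipoo/: /p/ is a voiceless obstruent between vowels /a/ and /e/, so it voices to [b]. /p/ is a voiceless obstruent between vowels /i/ and /o/, so it voices to [b]. → [zeolugelabeiboo].
/zmoapukupe/: /p/ is a voiceless obstruent between vowels /a/ and /u/, so it voices to [b]. /k/ is a voiceless obstruent between vowels /u/ and /u/, so it voices to [g]. /p/ is a voiceless obstruent between vowels /u/ and /e/, so it voices to [b]. → [zmoabugube].
/feszokujeopiniito/: /k/ is a voiceless obstruent between vowels /o/ and /u/, so it voices to [g]. /p/ is a voiceless obstruent between vowels /o/ and /i/, so it voices to [b]. /t/ is a voiceless obstruent between vowels /i/ and /o/, so it voices to [d]. → [feszogujeobiniido].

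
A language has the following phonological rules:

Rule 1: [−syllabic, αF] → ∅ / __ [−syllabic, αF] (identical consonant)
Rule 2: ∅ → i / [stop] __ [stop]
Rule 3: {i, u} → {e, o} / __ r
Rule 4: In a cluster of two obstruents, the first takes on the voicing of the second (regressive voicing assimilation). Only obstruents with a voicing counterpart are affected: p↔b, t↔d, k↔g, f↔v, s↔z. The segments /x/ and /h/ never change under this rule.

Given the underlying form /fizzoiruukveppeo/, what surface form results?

Rule 1 (degemination): /zz/ is a geminate; the first /z/ deletes. /pp/ is a geminate; the first /p/ deletes. /fizzoiruukveppeo/ → fizoiruukvepeo.
Rule 2 (stop-cluster i-epenthesis): no segment meets the environment; /fizoiruukvepeo/ is unchanged.
Rule 3 (pre-rhotic lowering): /i/ is a high vowel immediately before /r/, so it lowers to [e]. /fizoiruukvepeo/ → fizoeruukvepeo.
Rule 4 (regressive voicing assimilation): /k/ precedes the voiced obstruent /v/, so it voices to [g] by assimilation. /fizoeruukvepeo/ → fizoeruugvepeo.

fizoeruugvepeo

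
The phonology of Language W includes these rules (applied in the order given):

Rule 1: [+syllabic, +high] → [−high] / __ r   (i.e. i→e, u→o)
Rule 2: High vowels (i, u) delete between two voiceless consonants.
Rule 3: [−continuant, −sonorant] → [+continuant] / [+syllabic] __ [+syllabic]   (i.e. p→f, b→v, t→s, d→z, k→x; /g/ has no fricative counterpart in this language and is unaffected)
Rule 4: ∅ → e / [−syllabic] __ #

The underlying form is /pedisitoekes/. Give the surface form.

Rule 1 (pre-rhotic lowering): no segment meets the environment; /pedisitoekes/ is unchanged.
Rule 2 (high vowel syncope): /i/ is a high vowel flanked by voiceless consonants /s/ and /t/, so it deletes. /pedisitoekes/ → pedistoekes.
Rule 3 (intervocalic spirantization): /d/ is a stop between vowels /e/ and /i/, so it spirantizes to the fricative [z]. /k/ is a stop between vowels /e/ and /e/, so it spirantizes to the fricative [x]. /pedistoekes/ → pezistoexes.
Rule 4 (final e-epenthesis): the form ends in the consonant /s/, so [e] is inserted word-finally. /pezistoexes/ → pezistoexese.

pezistoexese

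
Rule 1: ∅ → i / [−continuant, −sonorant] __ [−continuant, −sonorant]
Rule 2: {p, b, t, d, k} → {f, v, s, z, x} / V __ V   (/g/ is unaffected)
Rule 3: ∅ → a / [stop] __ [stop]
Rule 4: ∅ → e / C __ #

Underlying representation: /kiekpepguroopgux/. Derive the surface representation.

Rule 1 (stop-cluster i-epenthesis): /k/ and /p/ form a stop–stop cluster, so [i] is inserted between them. /p/ and /g/ form a stop–stop cluster, so [i] is inserted between them. /p/ and /g/ form a stop–stop cluster, so [i] is inserted between them. /kiekpepguroopgux/ → kiekipepiguroopigux.
Rule 2 (intervocalic spirantization): /k/ is a stop between vowels /e/ and /i/, so it spirantizes to the fricative [x]. /p/ is a stop between vowels /i/ and /e/, so it spirantizes to the fricative [f]. /p/ is a stop between vowels /e/ and /i/, so it spirantizes to the fricative [f]. /p/ is a stop between vowels /o/ and /i/, so it spirantizes to the fricative [f]. /kiekipepiguroopigux/ → kiexifefiguroofigux.
Rule 3 (stop-cluster a-epenthesis): no segment meets the environment; /kiexifefiguroofigux/ is unchanged.
Rule 4 (final e-epenthesis): the form ends in the consonant /x/, so [e] is inserted word-finally. /kiexifefiguroofigux/ → kiexifefiguroofiguxe.

kiexifefiguroofiguxe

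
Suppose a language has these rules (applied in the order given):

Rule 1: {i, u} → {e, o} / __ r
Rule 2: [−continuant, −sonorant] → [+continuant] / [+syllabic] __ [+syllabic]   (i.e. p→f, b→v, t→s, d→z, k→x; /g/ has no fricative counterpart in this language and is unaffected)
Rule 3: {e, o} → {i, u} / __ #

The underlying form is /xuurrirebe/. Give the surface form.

xuorrerevi

Rule 1 (pre-rhotic lowering): /u/ is a high vowel immediately before /r/, so it lowers to [o]. /i/ is a high vowel immediately before /r/, so it lowers to [e]. /xuurrirebe/ → xuorrerebe.
Rule 2 (intervocalic spirantization): /b/ is a stop between vowels /e/ and /e/, so it spirantizes to the fricative [v]. /xuorrerebe/ → xuorrereve.
Rule 3 (final vowel raising): /e/ is a mid vowel in word-final position, so it raises to [i]. /xuorrereve/ → xuorrerevi.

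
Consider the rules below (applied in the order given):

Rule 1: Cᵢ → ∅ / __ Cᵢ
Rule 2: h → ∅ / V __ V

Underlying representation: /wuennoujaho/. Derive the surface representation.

wuenoujao

Rule 1 (degemination): /nn/ is a geminate; the first /n/ deletes. /wuennoujaho/ → wuenoujaho.
Rule 2 (intervocalic h-deletion): /h/ occurs between vowels /a/ and /o/, so it deletes. /wuenoujaho/ → wuenoujao.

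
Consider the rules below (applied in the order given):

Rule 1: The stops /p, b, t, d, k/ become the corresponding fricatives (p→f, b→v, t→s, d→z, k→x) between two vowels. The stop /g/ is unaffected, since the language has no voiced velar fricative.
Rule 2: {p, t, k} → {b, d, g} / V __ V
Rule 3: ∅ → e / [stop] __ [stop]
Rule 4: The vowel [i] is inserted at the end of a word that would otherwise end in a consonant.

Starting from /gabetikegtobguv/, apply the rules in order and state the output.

gavesixegetobeguvi

Rule 1 (intervocalic spirantization): /b/ is a stop between vowels /a/ and /e/, so it spirantizes to the fricative [v]. /t/ is a stop between vowels /e/ and /i/, so it spirantizes to the fricative [s]. /k/ is a stop between vowels /i/ and /e/, so it spirantizes to the fricative [x]. /gabetikegtobguv/ → gavesixegtobguv.
Rule 2 (intervocalic voicing): no segment meets the environment; /gavesixegtobguv/ is unchanged.
Rule 3 (stop-cluster e-epenthesis): /g/ and /t/ form a stop–stop cluster, so [e] is inserted between them. /b/ and /g/ form a stop–stop cluster, so [e] is inserted between them. /gavesixegtobguv/ → gavesixegetobeguv.
Rule 4 (final i-epenthesis): the form ends in the consonant /v/, so [i] is inserted word-finally. /gavesixegetobeguv/ → gavesixegetobeguvi.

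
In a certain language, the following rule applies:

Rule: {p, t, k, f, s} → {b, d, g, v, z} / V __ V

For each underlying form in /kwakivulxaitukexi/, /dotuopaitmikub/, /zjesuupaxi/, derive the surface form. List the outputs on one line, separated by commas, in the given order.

kwagivulxaidugexi, doduobaitmigub, zjezuubaxi

/kwakivulxaitukexi/: /k/ is a voiceless obstruent between vowels /a/ and /i/, so it voices to [g]. /t/ is a voiceless obstruent between vowels /i/ and /u/, so it voices to [d]. /k/ is a voiceless obstruent between vowels /u/ and /e/, so it voices to [g]. → [kwagivulxaidugexi].
/dotuopaitmikub/: /t/ is a voiceless obstruent between vowels /o/ and /u/, so it voices to [d]. /p/ is a voiceless obstruent between vowels /o/ and /a/, so it voices to [b]. /k/ is a voiceless obstruent between vowels /i/ and /u/, so it voices to [g]. → [doduobaitmigub].
/zjesuupaxi/: /s/ is a voiceless obstruent between vowels /e/ and /u/, so it voices to [z]. /p/ is a voiceless obstruent between vowels /u/ and /a/, so it voices to [b]. → [zjezuubaxi].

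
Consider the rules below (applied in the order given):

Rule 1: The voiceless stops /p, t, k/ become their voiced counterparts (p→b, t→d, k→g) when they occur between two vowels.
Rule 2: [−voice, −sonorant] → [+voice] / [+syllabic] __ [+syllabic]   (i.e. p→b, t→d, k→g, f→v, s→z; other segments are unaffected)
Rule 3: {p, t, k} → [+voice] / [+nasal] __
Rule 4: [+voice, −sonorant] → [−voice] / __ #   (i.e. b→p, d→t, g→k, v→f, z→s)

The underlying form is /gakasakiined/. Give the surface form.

gagazagiinet

Rule 1 (intervocalic voicing): /k/ is a voiceless stop between vowels /a/ and /a/, so it voices to [g]. /k/ is a voiceless stop between vowels /a/ and /i/, so it voices to [g]. /gakasakiined/ → gagasagiined.
Rule 2 (intervocalic voicing): /s/ is a voiceless obstruent between vowels /a/ and /a/, so it voices to [z]. /gagasagiined/ → gagazagiined.
Rule 3 (post-nasal voicing): no segment meets the environment; /gagazagiined/ is unchanged.
Rule 4 (final devoicing): /d/ is a voiced obstruent in word-final position, so it devoices to [t]. /gagazagiined/ → gagazagiinet.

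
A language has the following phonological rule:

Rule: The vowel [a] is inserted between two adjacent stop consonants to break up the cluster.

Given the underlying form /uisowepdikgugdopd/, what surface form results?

/p/ and /d/ form a stop–stop cluster, so [a] is inserted between them.
/k/ and /g/ form a stop–stop cluster, so [a] is inserted between them.
/g/ and /d/ form a stop–stop cluster, so [a] is inserted between them.
/p/ and /d/ form a stop–stop cluster, so [a] is inserted between them.
Surface form: [uisowepadikagugadopad].

uisowepadikagugadopad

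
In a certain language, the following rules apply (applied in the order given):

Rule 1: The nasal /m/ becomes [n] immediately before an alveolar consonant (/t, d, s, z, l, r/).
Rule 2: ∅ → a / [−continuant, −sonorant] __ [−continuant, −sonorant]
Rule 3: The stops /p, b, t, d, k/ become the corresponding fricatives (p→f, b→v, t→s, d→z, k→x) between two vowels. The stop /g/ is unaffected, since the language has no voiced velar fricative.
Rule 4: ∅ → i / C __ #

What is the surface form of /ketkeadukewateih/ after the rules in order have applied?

kesaxeazuxewaseihi

Rule 1 (nasal place assimilation): no segment meets the environment; /ketkeadukewateih/ is unchanged.
Rule 2 (stop-cluster a-epenthesis): /t/ and /k/ form a stop–stop cluster, so [a] is inserted between them. /ketkeadukewateih/ → ketakeadukewateih.
Rule 3 (intervocalic spirantization): /t/ is a stop between vowels /e/ and /a/, so it spirantizes to the fricative [s]. /k/ is a stop between vowels /a/ and /e/, so it spirantizes to the fricative [x]. /d/ is a stop between vowels /a/ and /u/, so it spirantizes to the fricative [z]. /k/ is a stop between vowels /u/ and /e/, so it spirantizes to the fricative [x]. /t/ is a stop between vowels /a/ and /e/, so it spirantizes to the fricative [s]. /ketakeadukewateih/ → kesaxeazuxewaseih.
Rule 4 (final i-epenthesis): the form ends in the consonant /h/, so [i] is inserted word-finally. /kesaxeazuxewaseih/ → kesaxeazuxewaseihi.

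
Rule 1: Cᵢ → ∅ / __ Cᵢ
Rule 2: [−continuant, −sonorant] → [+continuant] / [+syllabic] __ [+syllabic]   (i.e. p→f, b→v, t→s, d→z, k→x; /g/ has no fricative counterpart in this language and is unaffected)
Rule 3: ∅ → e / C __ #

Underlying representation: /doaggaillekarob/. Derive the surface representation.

doagailexarobe

Rule 1 (degemination): /gg/ is a geminate; the first /g/ deletes. /ll/ is a geminate; the first /l/ deletes. /doaggaillekarob/ → doagailekarob.
Rule 2 (intervocalic spirantization): /k/ is a stop between vowels /e/ and /a/, so it spirantizes to the fricative [x]. /doagailekarob/ → doagailexarob.
Rule 3 (final e-epenthesis): the form ends in the consonant /b/, so [e] is inserted word-finally. /doagailexarob/ → doagailexarobe.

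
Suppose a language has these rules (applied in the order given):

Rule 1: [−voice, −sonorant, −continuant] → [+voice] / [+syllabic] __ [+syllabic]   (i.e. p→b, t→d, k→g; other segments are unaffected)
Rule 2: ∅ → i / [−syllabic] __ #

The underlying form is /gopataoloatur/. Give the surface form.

gobadaoloaduri

Rule 1 (intervocalic voicing): /p/ is a voiceless stop between vowels /o/ and /a/, so it voices to [b]. /t/ is a voiceless stop between vowels /a/ and /a/, so it voices to [d]. /t/ is a voiceless stop between vowels /a/ and /u/, so it voices to [d]. /gopataoloatur/ → gobadaoloadur.
Rule 2 (final i-epenthesis): the form ends in the consonant /r/, so [i] is inserted word-finally. /gobadaoloadur/ → gobadaoloaduri.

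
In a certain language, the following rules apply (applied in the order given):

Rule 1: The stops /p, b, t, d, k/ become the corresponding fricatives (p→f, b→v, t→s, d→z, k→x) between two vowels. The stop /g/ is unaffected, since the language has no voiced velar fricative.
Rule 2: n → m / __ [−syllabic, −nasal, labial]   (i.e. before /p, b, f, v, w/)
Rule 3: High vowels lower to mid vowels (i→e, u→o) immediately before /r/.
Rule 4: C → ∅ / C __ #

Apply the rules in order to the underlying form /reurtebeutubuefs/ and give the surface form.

Rule 1 (intervocalic spirantization): /b/ is a stop between vowels /e/ and /e/, so it spirantizes to the fricative [v]. /t/ is a stop between vowels /u/ and /u/, so it spirantizes to the fricative [s]. /b/ is a stop between vowels /u/ and /u/, so it spirantizes to the fricative [v]. /reurtebeutubuefs/ → reurteveusuvuefs.
Rule 2 (nasal place assimilation): no segment meets the environment; /reurteveusuvuefs/ is unchanged.
Rule 3 (pre-rhotic lowering): /u/ is a high vowel immediately before /r/, so it lowers to [o]. /reurteveusuvuefs/ → reorteveusuvuefs.
Rule 4 (final cluster simplification): /s/ is the second consonant of a word-final cluster /fs/, so it deletes. /reorteveusuvuefs/ → reorteveusuvuef.

reorteveusuvuef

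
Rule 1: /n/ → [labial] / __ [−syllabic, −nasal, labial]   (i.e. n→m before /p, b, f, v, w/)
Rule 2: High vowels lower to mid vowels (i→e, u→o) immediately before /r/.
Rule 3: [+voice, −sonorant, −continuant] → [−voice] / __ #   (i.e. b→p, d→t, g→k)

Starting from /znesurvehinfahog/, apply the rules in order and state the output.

Rule 1 (nasal place assimilation): /n/ precedes the labial consonant /f/, so it assimilates in place to [m]. /znesurvehinfahog/ → znesurvehimfahog.
Rule 2 (pre-rhotic lowering): /u/ is a high vowel immediately before /r/, so it lowers to [o]. /znesurvehimfahog/ → znesorvehimfahog.
Rule 3 (final devoicing): /g/ is a voiced stop in word-final position, so it devoices to [k]. /znesorvehimfahog/ → znesorvehimfahok.

znesorvehimfahok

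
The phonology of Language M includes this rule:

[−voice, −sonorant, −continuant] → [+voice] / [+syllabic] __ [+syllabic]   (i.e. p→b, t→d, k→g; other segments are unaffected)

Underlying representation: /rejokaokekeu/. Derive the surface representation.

/k/ is a voiceless stop between vowels /o/ and /a/, so it voices to [g].
/k/ is a voiceless stop between vowels /o/ and /e/, so it voices to [g].
/k/ is a voiceless stop between vowels /e/ and /e/, so it voices to [g].
Surface form: [rejogaogegeu].

rejogaogegeu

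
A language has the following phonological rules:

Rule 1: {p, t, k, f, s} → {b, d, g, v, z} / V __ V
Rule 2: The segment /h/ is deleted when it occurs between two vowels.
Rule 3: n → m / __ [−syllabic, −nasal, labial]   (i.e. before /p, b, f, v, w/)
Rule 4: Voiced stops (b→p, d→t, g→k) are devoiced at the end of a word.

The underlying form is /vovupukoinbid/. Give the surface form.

vovubugoimbit

Rule 1 (intervocalic voicing): /p/ is a voiceless obstruent between vowels /u/ and /u/, so it voices to [b]. /k/ is a voiceless obstruent between vowels /u/ and /o/, so it voices to [g]. /vovupukoinbid/ → vovubugoinbid.
Rule 2 (intervocalic h-deletion): no segment meets the environment; /vovubugoinbid/ is unchanged.
Rule 3 (nasal place assimilation): /n/ precedes the labial consonant /b/, so it assimilates in place to [m]. /vovubugoinbid/ → vovubugoimbid.
Rule 4 (final devoicing): /d/ is a voiced stop in word-final position, so it devoices to [t]. /vovubugoimbid/ → vovubugoimbit.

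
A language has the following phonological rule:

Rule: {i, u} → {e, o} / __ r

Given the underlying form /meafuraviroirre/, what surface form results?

meaforaveroerre

/u/ is a high vowel immediately before /r/, so it lowers to [o].
/i/ is a high vowel immediately before /r/, so it lowers to [e].
/i/ is a high vowel immediately before /r/, so it lowers to [e].
Surface form: [meaforaveroerre].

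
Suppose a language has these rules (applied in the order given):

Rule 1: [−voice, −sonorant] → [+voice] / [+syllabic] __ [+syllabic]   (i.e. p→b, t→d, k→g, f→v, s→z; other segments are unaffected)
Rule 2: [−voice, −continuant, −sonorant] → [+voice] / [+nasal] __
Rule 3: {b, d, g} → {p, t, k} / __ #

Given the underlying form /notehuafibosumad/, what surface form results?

Rule 1 (intervocalic voicing): /t/ is a voiceless obstruent between vowels /o/ and /e/, so it voices to [d]. /f/ is a voiceless obstruent between vowels /a/ and /i/, so it voices to [v]. /s/ is a voiceless obstruent between vowels /o/ and /u/, so it voices to [z]. /notehuafibosumad/ → nodehuavibozumad.
Rule 2 (post-nasal voicing): no segment meets the environment; /nodehuavibozumad/ is unchanged.
Rule 3 (final devoicing): /d/ is a voiced stop in word-final position, so it devoices to [t]. /nodehuavibozumad/ → nodehuavibozumat.

nodehuavibozumat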